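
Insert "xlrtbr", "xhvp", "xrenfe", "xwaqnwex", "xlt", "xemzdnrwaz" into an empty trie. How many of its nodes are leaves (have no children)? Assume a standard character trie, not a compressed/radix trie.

6

Leaves are exactly the stored words that no other stored word extends.
Those words: "xemzdnrwaz", "xhvp", "xlrtbr", "xlt", "xrenfe", "xwaqnwex"
Leaf count: 6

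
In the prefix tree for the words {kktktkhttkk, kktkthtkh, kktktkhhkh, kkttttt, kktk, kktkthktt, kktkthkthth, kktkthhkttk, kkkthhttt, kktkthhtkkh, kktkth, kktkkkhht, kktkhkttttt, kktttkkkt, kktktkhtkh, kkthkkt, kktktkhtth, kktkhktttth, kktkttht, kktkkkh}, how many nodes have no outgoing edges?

Leaves are exactly the stored words that no other stored word extends.
Those words: "kkkthhttt", "kkthkkt", "kktkhktttth", "kktkhkttttt", "kktkkkhht", "kktkthhkttk", "kktkthhtkkh", "kktkthkthth", "kktkthktt", "kktkthtkh", "kktktkhhkh", "kktktkhtkh", "kktktkhtth", "kktktkhttkk", "kktkttht", "kktttkkkt", "kkttttt"
Leaf count: 17

17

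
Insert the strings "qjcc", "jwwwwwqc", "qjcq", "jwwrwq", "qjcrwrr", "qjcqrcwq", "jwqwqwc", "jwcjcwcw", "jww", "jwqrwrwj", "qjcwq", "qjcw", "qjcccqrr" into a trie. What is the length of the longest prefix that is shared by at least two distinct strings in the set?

4

Equivalently: take the maximum, over all pairs, of their longest common prefix length.
e.g. "qjcc" and "qjcccqrr" share the prefix "qjcc" of length 4; no pair shares a longer one.
Longest shared-prefix length: 4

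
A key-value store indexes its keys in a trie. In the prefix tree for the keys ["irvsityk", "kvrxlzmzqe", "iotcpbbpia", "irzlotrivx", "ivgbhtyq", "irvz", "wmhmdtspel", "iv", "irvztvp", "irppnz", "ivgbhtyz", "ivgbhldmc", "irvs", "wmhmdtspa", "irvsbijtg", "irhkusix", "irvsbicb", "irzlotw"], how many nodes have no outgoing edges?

15

A leaf is a node with no children — equivalently, the end of a word that is not a proper prefix of any other stored word.
Those words: "iotcpbbpia", "irhkusix", "irppnz", "irvsbicb", "irvsbijtg", "irvsityk", "irvztvp", "irzlotrivx", "irzlotw", "ivgbhldmc", "ivgbhtyq", "ivgbhtyz", "kvrxlzmzqe", "wmhmdtspa", "wmhmdtspel"
Leaf count: 15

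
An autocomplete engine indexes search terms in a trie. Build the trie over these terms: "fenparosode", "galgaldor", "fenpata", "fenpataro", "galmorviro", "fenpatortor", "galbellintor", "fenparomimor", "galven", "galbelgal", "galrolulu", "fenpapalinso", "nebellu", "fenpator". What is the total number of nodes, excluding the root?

76

Insert word by word; a character creates a node only if that edge doesn't already exist:
  "fenparosode" → 11 new (f, e, n, p, a, r, o, s, o, d, e)
  "galgaldor" → 9 new (g, a, l, g, a, l, d, o, r)
  "fenpata" → prefix "fenpa" already present; 2 new (t, a)
  "fenpataro" → prefix "fenpata" already present; 2 new (r, o)
  "galmorviro" → prefix "gal" already present; 7 new (m, o, r, v, i, r, o)
  "fenpatortor" → prefix "fenpat" already present; 5 new (o, r, t, o, r)
  "galbellintor" → prefix "gal" already present; 9 new (b, e, l, l, i, n, t, o, r)
  "fenparomimor" → prefix "fenparo" already present; 5 new (m, i, m, o, r)
  "galven" → prefix "gal" already present; 3 new (v, e, n)
  "galbelgal" → prefix "galbel" already present; 3 new (g, a, l)
  "galrolulu" → prefix "gal" already present; 6 new (r, o, l, u, l, u)
  "fenpapalinso" → prefix "fenpa" already present; 7 new (p, a, l, i, n, s, o)
  "nebellu" → 7 new (n, e, b, e, l, l, u)
  "fenpator" → prefix "fenpator" already present; 0 new (none)
Total nodes = 11 + 9 + 2 + 2 + 7 + 5 + 9 + 5 + 3 + 3 + 6 + 7 + 7 + 0 = 76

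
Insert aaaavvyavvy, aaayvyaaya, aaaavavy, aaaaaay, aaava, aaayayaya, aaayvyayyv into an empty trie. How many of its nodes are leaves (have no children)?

Leaves are exactly the stored words that no other stored word extends.
Those words: "aaaaaay", "aaaavavy", "aaaavvyavvy", "aaava", "aaayayaya", "aaayvyaaya", "aaayvyayyv"
Leaf count: 7

7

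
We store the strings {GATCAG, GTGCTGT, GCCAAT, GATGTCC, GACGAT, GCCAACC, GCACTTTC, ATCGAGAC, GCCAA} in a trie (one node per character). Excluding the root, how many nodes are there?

41

For each word, the new-node count is its length minus the longest prefix already in the trie:
  "GATCAG" → 6 new (G, A, T, C, A, G)
  "GTGCTGT" → prefix "G" already present; 6 new (T, G, C, T, G, T)
  "GCCAAT" → prefix "G" already present; 5 new (C, C, A, A, T)
  "GATGTCC" → prefix "GAT" already present; 4 new (G, T, C, C)
  "GACGAT" → prefix "GA" already present; 4 new (C, G, A, T)
  "GCCAACC" → prefix "GCCAA" already present; 2 new (C, C)
  "GCACTTTC" → prefix "GC" already present; 6 new (A, C, T, T, T, C)
  "ATCGAGAC" → 8 new (A, T, C, G, A, G, A, C)
  "GCCAA" → prefix "GCCAA" already present; 0 new (none)
Total nodes = 6 + 6 + 5 + 4 + 4 + 2 + 6 + 8 + 0 = 41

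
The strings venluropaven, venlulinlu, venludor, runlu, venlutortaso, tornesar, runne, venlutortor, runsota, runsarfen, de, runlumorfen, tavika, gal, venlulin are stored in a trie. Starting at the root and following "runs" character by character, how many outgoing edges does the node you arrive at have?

The children of the "runs" node are the distinct next characters among strings starting with "runs".
Distinct next characters after "runs": a, o.
That node has 2 child edges.

2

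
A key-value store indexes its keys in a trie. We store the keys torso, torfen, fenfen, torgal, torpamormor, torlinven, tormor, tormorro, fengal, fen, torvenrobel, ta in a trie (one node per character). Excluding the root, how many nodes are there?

48

Trace insertions, counting only characters that open a new branch:
  "torso" → 5 new (t, o, r, s, o)
  "torfen" → prefix "tor" already present; 3 new (f, e, n)
  "fenfen" → 6 new (f, e, n, f, e, n)
  "torgal" → prefix "tor" already present; 3 new (g, a, l)
  "torpamormor" → prefix "tor" already present; 8 new (p, a, m, o, r, m, o, r)
  "torlinven" → prefix "tor" already present; 6 new (l, i, n, v, e, n)
  "tormor" → prefix "tor" already present; 3 new (m, o, r)
  "tormorro" → prefix "tormor" already present; 2 new (r, o)
  "fengal" → prefix "fen" already present; 3 new (g, a, l)
  "fen" → prefix "fen" already present; 0 new (none)
  "torvenrobel" → prefix "tor" already present; 8 new (v, e, n, r, o, b, e, l)
  "ta" → prefix "t" already present; 1 new (a)
Total nodes = 5 + 3 + 6 + 3 + 8 + 6 + 3 + 2 + 3 + 0 + 8 + 1 = 48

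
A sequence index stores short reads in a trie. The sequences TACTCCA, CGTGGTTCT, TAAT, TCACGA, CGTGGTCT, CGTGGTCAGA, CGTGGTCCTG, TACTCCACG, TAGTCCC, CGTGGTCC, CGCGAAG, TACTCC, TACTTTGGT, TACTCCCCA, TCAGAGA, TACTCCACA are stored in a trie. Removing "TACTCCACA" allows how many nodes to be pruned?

After clearing the end-marker at "TACTCCACA", prune upward until reaching a node still needed by another word.
The suffix "A" (1 node) is used only by "TACTCCACA"; the node for "TACTCCAC" still has the child "G", so pruning stops there.
Nodes removed: 1

1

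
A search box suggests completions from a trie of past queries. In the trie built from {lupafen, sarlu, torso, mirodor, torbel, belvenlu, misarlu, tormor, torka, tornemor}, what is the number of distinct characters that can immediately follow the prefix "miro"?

1

The children of the "miro" node are the distinct next characters among strings starting with "miro".
Distinct next characters after "miro": d.
That node has 1 child edge.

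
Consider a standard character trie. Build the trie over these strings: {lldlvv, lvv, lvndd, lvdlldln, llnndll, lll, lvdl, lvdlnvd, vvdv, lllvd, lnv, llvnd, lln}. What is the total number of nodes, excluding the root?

Insert word by word; a character creates a node only if that edge doesn't already exist:
  "lldlvv" → 6 new (l, l, d, l, v, v)
  "lvv" → prefix "l" already present; 2 new (v, v)
  "lvndd" → prefix "lv" already present; 3 new (n, d, d)
  "lvdlldln" → prefix "lv" already present; 6 new (d, l, l, d, l, n)
  "llnndll" → prefix "ll" already present; 5 new (n, n, d, l, l)
  "lll" → prefix "ll" already present; 1 new (l)
  "lvdl" → prefix "lvdl" already present; 0 new (none)
  "lvdlnvd" → prefix "lvdl" already present; 3 new (n, v, d)
  "vvdv" → 4 new (v, v, d, v)
  "lllvd" → prefix "lll" already present; 2 new (v, d)
  "lnv" → prefix "l" already present; 2 new (n, v)
  "llvnd" → prefix "ll" already present; 3 new (v, n, d)
  "lln" → prefix "lln" already present; 0 new (none)
Total nodes = 6 + 2 + 3 + 6 + 5 + 1 + 0 + 3 + 4 + 2 + 2 + 3 + 0 = 37

37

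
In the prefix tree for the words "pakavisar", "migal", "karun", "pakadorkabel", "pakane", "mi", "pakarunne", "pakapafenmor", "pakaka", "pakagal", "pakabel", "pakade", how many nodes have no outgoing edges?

11

Leaves are exactly the stored words that no other stored word extends.
Those words: "karun", "migal", "pakabel", "pakade", "pakadorkabel", "pakagal", "pakaka", "pakane", "pakapafenmor", "pakarunne", "pakavisar"
Leaf count: 11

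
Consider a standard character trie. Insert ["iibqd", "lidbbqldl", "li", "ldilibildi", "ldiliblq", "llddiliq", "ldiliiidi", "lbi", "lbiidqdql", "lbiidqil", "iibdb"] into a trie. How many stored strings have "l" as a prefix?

9

Walk to "l"; the words in its subtree are exactly those with that prefix.
Matches: "lbi", "lbiidqdql", "lbiidqil", "ldilibildi", "ldiliblq", "ldiliiidi", "li", "lidbbqldl", "llddiliq"
Count: 9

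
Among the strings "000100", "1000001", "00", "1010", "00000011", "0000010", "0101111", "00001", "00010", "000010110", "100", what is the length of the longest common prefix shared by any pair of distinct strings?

5

Equivalently: take the maximum, over all pairs, of their longest common prefix length.
e.g. "00000011" and "0000010" share the prefix "00000" of length 5; no pair shares a longer one.
Longest shared-prefix length: 5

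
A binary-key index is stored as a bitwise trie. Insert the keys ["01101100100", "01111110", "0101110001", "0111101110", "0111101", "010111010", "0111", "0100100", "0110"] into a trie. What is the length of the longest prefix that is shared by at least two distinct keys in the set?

7

Look for the deepest trie node that still has at least two words in its subtree.
e.g. "0101110001" and "010111010" share the prefix "0101110" of length 7; no pair shares a longer one.
Longest shared-prefix length: 7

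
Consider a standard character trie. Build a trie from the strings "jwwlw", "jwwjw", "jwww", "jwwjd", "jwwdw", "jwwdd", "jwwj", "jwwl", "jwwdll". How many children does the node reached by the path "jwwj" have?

2

Walk "jwwj" from the root, arriving at one node.
Distinct next characters after "jwwj": d, w.
That node has 2 child edges.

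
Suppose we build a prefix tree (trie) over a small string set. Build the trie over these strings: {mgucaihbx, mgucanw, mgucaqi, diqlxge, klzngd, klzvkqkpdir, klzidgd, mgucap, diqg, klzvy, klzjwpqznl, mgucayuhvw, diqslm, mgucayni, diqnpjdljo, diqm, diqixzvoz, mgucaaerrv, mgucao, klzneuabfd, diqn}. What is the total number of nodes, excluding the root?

84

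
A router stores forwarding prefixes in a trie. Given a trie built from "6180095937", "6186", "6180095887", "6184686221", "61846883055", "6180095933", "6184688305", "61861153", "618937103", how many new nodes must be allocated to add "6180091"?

1

"618009" is already a path in the trie; the remaining "1" must be added.
So 7 − 6 = 1 new nodes.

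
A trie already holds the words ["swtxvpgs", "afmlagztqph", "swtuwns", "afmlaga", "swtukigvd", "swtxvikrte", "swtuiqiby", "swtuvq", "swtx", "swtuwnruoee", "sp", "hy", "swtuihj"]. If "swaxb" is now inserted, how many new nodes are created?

3

"sw" is already a path in the trie; the remaining "axb" must be added.
Each of the 3 remaining characters creates one node.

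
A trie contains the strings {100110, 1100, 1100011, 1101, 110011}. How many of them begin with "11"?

4

Filter for entries beginning with "11":
Words under "11": 1100, 1100011, 110011, 1101
Count: 4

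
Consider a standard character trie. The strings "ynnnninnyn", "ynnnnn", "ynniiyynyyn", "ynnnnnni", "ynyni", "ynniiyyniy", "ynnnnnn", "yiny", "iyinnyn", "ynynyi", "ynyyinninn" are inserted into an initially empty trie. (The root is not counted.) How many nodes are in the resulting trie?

Count nodes per top-level branch (shared prefixes stored once):
  'i'-branch (iyinnyn): 7 nodes
  'y'-branch (yiny, ynniiyyniy, ynniiyynyyn, ynnnninnyn, ynnnnn, ynnnnnn, ynnnnnni, ynyni, ynynyi, ynyyinninn): 38 nodes
Sum: 45

45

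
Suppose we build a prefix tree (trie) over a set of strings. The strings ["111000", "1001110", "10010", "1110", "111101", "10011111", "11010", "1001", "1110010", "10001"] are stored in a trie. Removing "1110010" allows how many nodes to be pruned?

After clearing the end-marker at "1110010", prune upward until reaching a node still needed by another word.
The suffix "10" (2 nodes) is used only by "1110010"; the node for "11100" still has the child "0", so pruning stops there.
Nodes removed: 2

2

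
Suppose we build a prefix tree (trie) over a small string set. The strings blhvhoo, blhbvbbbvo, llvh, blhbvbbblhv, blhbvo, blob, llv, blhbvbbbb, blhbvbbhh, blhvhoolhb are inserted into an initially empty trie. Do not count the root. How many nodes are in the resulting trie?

Insert word by word; a character creates a node only if that edge doesn't already exist:
  "blhvhoo" → 7 new (b, l, h, v, h, o, o)
  "blhbvbbbvo" → prefix "blh" already present; 7 new (b, v, b, b, b, v, o)
  "llvh" → 4 new (l, l, v, h)
  "blhbvbbblhv" → prefix "blhbvbbb" already present; 3 new (l, h, v)
  "blhbvo" → prefix "blhbv" already present; 1 new (o)
  "blob" → prefix "bl" already present; 2 new (o, b)
  "llv" → prefix "llv" already present; 0 new (none)
  "blhbvbbbb" → prefix "blhbvbbb" already present; 1 new (b)
  "blhbvbbhh" → prefix "blhbvbb" already present; 2 new (h, h)
  "blhvhoolhb" → prefix "blhvhoo" already present; 3 new (l, h, b)
Total nodes = 7 + 7 + 4 + 3 + 1 + 2 + 0 + 1 + 2 + 3 = 30

30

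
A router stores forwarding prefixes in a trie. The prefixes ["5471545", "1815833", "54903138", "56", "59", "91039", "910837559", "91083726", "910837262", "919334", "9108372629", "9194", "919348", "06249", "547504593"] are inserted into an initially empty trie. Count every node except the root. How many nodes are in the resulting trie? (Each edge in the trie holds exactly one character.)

55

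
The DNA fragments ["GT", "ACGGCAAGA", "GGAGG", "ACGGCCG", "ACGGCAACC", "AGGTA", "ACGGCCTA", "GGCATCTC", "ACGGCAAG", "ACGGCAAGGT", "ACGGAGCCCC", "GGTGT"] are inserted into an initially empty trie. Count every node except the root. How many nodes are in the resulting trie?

42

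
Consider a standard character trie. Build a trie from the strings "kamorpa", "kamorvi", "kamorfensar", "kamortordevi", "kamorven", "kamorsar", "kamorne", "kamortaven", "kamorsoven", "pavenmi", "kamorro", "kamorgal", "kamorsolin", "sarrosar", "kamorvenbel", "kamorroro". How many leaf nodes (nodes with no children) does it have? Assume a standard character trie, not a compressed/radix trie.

14

Leaves are exactly the stored words that no other stored word extends.
Those words: "kamorfensar", "kamorgal", "kamorne", "kamorpa", "kamorroro", "kamorsar", "kamorsolin", "kamorsoven", "kamortaven", "kamortordevi", "kamorvenbel", "kamorvi", "pavenmi", "sarrosar"
Leaf count: 14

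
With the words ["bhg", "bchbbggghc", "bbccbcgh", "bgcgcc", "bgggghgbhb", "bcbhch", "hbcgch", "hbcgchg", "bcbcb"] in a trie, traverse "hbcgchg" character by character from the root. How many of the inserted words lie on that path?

Check each prefix of "hbcgchg" against the stored set — each match is an end-marker on the path.
Prefixes of the query that are stored words: "hbcgch", "hbcgchg"
Count: 2

2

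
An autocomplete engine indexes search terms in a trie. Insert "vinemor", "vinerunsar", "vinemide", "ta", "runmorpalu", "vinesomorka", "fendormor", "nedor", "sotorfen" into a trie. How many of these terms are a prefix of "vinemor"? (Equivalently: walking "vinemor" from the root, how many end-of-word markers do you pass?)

1

Walk "vinemor" from the root; an end-of-word marker is hit whenever a stored word is a prefix of "vinemor".
Prefixes of the query that are stored words: "vinemor"
Count: 1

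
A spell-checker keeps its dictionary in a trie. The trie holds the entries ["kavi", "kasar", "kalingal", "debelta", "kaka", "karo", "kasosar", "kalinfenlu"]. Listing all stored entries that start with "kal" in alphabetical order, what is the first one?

Words with prefix "kal", in lexicographic order: "kalinfenlu", "kalingal"
Position 1: kalinfenlu

kalinfenlu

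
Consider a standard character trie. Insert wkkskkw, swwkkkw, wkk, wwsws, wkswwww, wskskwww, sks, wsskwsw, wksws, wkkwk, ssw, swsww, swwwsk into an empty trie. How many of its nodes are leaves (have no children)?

A leaf is a node with no children — equivalently, the end of a word that is not a proper prefix of any other stored word.
Those words: "sks", "ssw", "swsww", "swwkkkw", "swwwsk", "wkkskkw", "wkkwk", "wksws", "wkswwww", "wskskwww", "wsskwsw", "wwsws"
Leaf count: 12

12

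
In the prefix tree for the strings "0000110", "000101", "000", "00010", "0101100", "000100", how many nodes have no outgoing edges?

A leaf is a node with no children — equivalently, the end of a word that is not a proper prefix of any other stored word.
Those words: "0000110", "000100", "000101", "0101100"
Leaf count: 4

4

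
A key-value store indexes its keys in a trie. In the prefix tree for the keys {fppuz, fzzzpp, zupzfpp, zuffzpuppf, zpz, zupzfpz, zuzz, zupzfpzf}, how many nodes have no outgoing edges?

7

A leaf is a node with no children — equivalently, the end of a word that is not a proper prefix of any other stored word.
Those words: "fppuz", "fzzzpp", "zpz", "zuffzpuppf", "zupzfpp", "zupzfpzf", "zuzz"
Leaf count: 7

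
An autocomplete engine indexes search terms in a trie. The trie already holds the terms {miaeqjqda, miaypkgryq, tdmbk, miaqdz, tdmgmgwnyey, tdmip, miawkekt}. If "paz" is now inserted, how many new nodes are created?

Nothing in the trie begins with "p"; the whole of "paz" is new.
3 − 0 = 3 new nodes.

3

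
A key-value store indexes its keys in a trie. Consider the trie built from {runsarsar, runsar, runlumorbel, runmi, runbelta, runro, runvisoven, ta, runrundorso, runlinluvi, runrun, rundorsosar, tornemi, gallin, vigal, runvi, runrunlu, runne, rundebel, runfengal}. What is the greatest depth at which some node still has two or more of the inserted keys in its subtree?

The deepest shared node is where two words last agree before diverging.
"runrun" and "runrundorso" agree on "runrun" (6 characters) before diverging; nothing deeper is shared.
Longest shared-prefix length: 6

6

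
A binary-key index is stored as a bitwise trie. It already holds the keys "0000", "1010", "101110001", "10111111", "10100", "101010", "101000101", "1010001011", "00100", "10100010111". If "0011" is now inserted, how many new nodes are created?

Walking "0011" from the root, the first 3 characters ("001") follow existing edges; "1" is the first miss.
So 4 − 3 = 1 new nodes.

1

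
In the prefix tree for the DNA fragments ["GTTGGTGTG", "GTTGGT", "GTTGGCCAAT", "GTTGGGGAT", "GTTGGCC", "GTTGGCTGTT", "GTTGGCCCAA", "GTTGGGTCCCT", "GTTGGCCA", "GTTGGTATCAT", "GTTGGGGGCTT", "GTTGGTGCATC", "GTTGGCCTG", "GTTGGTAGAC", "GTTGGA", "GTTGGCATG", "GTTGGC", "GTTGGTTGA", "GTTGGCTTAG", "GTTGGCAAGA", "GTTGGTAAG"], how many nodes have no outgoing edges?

17

A leaf is a node with no children — equivalently, the end of a word that is not a proper prefix of any other stored word.
Those words: "GTTGGA", "GTTGGCAAGA", "GTTGGCATG", "GTTGGCCAAT", "GTTGGCCCAA", "GTTGGCCTG", "GTTGGCTGTT", "GTTGGCTTAG", "GTTGGGGAT", "GTTGGGGGCTT", "GTTGGGTCCCT", "GTTGGTAAG", "GTTGGTAGAC", "GTTGGTATCAT", "GTTGGTGCATC", "GTTGGTGTG", "GTTGGTTGA"
Leaf count: 17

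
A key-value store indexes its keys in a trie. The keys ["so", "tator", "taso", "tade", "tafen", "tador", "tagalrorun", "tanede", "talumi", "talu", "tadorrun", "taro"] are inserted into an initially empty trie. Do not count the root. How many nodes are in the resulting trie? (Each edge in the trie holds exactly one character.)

37

Trie structure (* marks end of a word):
(root)
├─ s
│  └─ o *
└─ t
   └─ a
      ├─ d
      │  ├─ e *
      │  └─ o
      │     └─ r *
      │        └─ r
      │           └─ u
      │              └─ n *
      ├─ f
      │  └─ e
      │     └─ n *
      ├─ g
      │  └─ a
      │     └─ l
      │        └─ r
      │           └─ o
      │              └─ r
      │                 └─ u
      │                    └─ n *
      ├─ l
      │  └─ u *
      │     └─ m
      │        └─ i *
      ├─ n
      │  └─ e
      │     └─ d
      │        └─ e *
      ├─ r
      │  └─ o *
      ├─ s
      │  └─ o *
      └─ t
         └─ o
            └─ r *
Counting every labelled node above: 37.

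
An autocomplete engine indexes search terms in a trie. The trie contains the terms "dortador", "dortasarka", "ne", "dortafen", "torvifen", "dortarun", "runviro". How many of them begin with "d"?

Filter for entries beginning with "d":
Words under "d": dortador, dortafen, dortarun, dortasarka
Count: 4

4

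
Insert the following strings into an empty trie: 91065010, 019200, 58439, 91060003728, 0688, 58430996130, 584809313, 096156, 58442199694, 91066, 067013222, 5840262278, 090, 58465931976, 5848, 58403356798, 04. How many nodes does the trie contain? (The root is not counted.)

For each word, the new-node count is its length minus the longest prefix already in the trie:
  "91065010" → 8 new (9, 1, 0, 6, 5, 0, 1, 0)
  "019200" → 6 new (0, 1, 9, 2, 0, 0)
  "58439" → 5 new (5, 8, 4, 3, 9)
  "91060003728" → prefix "9106" already present; 7 new (0, 0, 0, 3, 7, 2, 8)
  "0688" → prefix "0" already present; 3 new (6, 8, 8)
  "58430996130" → prefix "5843" already present; 7 new (0, 9, 9, 6, 1, 3, 0)
  "584809313" → prefix "584" already present; 6 new (8, 0, 9, 3, 1, 3)
  "096156" → prefix "0" already present; 5 new (9, 6, 1, 5, 6)
  "58442199694" → prefix "584" already present; 8 new (4, 2, 1, 9, 9, 6, 9, 4)
  "91066" → prefix "9106" already present; 1 new (6)
  "067013222" → prefix "06" already present; 7 new (7, 0, 1, 3, 2, 2, 2)
  "5840262278" → prefix "584" already present; 7 new (0, 2, 6, 2, 2, 7, 8)
  "090" → prefix "09" already present; 1 new (0)
  "58465931976" → prefix "584" already present; 8 new (6, 5, 9, 3, 1, 9, 7, 6)
  "5848" → prefix "5848" already present; 0 new (none)
  "58403356798" → prefix "5840" already present; 7 new (3, 3, 5, 6, 7, 9, 8)
  "04" → prefix "0" already present; 1 new (4)
Total nodes = 8 + 6 + 5 + 7 + 3 + 7 + 6 + 5 + 8 + 1 + 7 + 7 + 1 + 8 + 0 + 7 + 1 = 87

87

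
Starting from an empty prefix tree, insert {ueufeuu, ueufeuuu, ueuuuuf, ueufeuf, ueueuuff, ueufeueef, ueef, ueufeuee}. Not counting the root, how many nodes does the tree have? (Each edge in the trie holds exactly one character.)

Trace insertions, counting only characters that open a new branch:
  "ueufeuu" → 7 new (u, e, u, f, e, u, u)
  "ueufeuuu" → prefix "ueufeuu" already present; 1 new (u)
  "ueuuuuf" → prefix "ueu" already present; 4 new (u, u, u, f)
  "ueufeuf" → prefix "ueufeu" already present; 1 new (f)
  "ueueuuff" → prefix "ueu" already present; 5 new (e, u, u, f, f)
  "ueufeueef" → prefix "ueufeu" already present; 3 new (e, e, f)
  "ueef" → prefix "ue" already present; 2 new (e, f)
  "ueufeuee" → prefix "ueufeuee" already present; 0 new (none)
Total nodes = 7 + 1 + 4 + 1 + 5 + 3 + 2 + 0 = 23

23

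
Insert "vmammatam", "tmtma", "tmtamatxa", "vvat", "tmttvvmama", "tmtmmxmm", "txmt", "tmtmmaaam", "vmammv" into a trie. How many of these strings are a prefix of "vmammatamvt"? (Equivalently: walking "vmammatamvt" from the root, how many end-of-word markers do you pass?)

1

Traverse "vmammatamvt" character by character; count nodes along the way that are marked as word ends.
Prefixes of the query that are stored words: "vmammatam"
Count: 1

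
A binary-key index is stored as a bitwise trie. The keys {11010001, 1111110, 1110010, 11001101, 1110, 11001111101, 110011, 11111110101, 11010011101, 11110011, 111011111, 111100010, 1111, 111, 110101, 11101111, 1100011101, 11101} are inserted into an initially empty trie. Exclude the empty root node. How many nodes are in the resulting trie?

56

Trace insertions, counting only characters that open a new branch:
  "11010001" → 8 new (1, 1, 0, 1, 0, 0, 0, 1)
  "1111110" → prefix "11" already present; 5 new (1, 1, 1, 1, 0)
  "1110010" → prefix "111" already present; 4 new (0, 0, 1, 0)
  "11001101" → prefix "110" already present; 5 new (0, 1, 1, 0, 1)
  "1110" → prefix "1110" already present; 0 new (none)
  "11001111101" → prefix "110011" already present; 5 new (1, 1, 1, 0, 1)
  "110011" → prefix "110011" already present; 0 new (none)
  "11111110101" → prefix "111111" already present; 5 new (1, 0, 1, 0, 1)
  "11010011101" → prefix "110100" already present; 5 new (1, 1, 1, 0, 1)
  "11110011" → prefix "1111" already present; 4 new (0, 0, 1, 1)
  "111011111" → prefix "1110" already present; 5 new (1, 1, 1, 1, 1)
  "111100010" → prefix "111100" already present; 3 new (0, 1, 0)
  "1111" → prefix "1111" already present; 0 new (none)
  "111" → prefix "111" already present; 0 new (none)
  "110101" → prefix "11010" already present; 1 new (1)
  "11101111" → prefix "11101111" already present; 0 new (none)
  "1100011101" → prefix "1100" already present; 6 new (0, 1, 1, 1, 0, 1)
  "11101" → prefix "11101" already present; 0 new (none)
Total nodes = 8 + 5 + 4 + 5 + 0 + 5 + 0 + 5 + 5 + 4 + 5 + 3 + 0 + 0 + 1 + 0 + 6 + 0 = 56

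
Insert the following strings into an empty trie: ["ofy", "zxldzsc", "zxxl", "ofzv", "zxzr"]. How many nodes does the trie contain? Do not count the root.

16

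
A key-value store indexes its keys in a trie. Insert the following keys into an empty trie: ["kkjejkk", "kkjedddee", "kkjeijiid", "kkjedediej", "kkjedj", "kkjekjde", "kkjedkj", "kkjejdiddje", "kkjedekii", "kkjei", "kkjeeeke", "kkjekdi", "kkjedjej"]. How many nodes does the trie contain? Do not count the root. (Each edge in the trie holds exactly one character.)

46

For each word, the new-node count is its length minus the longest prefix already in the trie:
  "kkjejkk" → 7 new (k, k, j, e, j, k, k)
  "kkjedddee" → prefix "kkje" already present; 5 new (d, d, d, e, e)
  "kkjeijiid" → prefix "kkje" already present; 5 new (i, j, i, i, d)
  "kkjedediej" → prefix "kkjed" already present; 5 new (e, d, i, e, j)
  "kkjedj" → prefix "kkjed" already present; 1 new (j)
  "kkjekjde" → prefix "kkje" already present; 4 new (k, j, d, e)
  "kkjedkj" → prefix "kkjed" already present; 2 new (k, j)
  "kkjejdiddje" → prefix "kkjej" already present; 6 new (d, i, d, d, j, e)
  "kkjedekii" → prefix "kkjede" already present; 3 new (k, i, i)
  "kkjei" → prefix "kkjei" already present; 0 new (none)
  "kkjeeeke" → prefix "kkje" already present; 4 new (e, e, k, e)
  "kkjekdi" → prefix "kkjek" already present; 2 new (d, i)
  "kkjedjej" → prefix "kkjedj" already present; 2 new (e, j)
Total nodes = 7 + 5 + 5 + 5 + 1 + 4 + 2 + 6 + 3 + 0 + 4 + 2 + 2 = 46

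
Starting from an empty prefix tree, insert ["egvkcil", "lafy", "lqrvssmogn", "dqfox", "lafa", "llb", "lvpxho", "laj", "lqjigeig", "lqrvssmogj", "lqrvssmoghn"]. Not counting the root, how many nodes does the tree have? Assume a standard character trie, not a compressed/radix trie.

Count nodes per top-level branch (shared prefixes stored once):
  'd'-branch (dqfox): 5 nodes
  'e'-branch (egvkcil): 7 nodes
  'l'-branch (lafa, lafy, laj, llb, lqjigeig, lqrvssmoghn, lqrvssmogj, lqrvssmogn, lvpxho): 31 nodes
Sum: 43

43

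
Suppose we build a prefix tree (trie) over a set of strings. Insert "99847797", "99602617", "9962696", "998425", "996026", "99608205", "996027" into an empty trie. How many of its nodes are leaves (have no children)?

A leaf is a node with no children — equivalently, the end of a word that is not a proper prefix of any other stored word.
Those words: "99602617", "996027", "99608205", "9962696", "998425", "99847797"
Leaf count: 6

6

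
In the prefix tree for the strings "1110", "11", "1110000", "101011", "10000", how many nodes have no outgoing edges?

Leaves are exactly the stored words that no other stored word extends.
Those words: "10000", "101011", "1110000"
Leaf count: 3

3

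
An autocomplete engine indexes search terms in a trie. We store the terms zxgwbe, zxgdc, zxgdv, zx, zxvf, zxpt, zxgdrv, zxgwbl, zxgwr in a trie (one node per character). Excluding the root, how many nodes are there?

Trie structure (* marks end of a word):
(root)
└─ z
   └─ x *
      ├─ g
      │  ├─ d
      │  │  ├─ c *
      │  │  ├─ r
      │  │  │  └─ v *
      │  │  └─ v *
      │  └─ w
      │     ├─ b
      │     │  ├─ e *
      │     │  └─ l *
      │     └─ r *
      ├─ p
      │  └─ t *
      └─ v
         └─ f *
Counting every labelled node above: 17.

17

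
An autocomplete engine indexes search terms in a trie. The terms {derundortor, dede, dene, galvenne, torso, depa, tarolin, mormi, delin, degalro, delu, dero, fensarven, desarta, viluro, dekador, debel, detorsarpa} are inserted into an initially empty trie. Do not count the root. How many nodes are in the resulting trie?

For each word, the new-node count is its length minus the longest prefix already in the trie:
  "derundortor" → 11 new (d, e, r, u, n, d, o, r, t, o, r)
  "dede" → prefix "de" already present; 2 new (d, e)
  "dene" → prefix "de" already present; 2 new (n, e)
  "galvenne" → 8 new (g, a, l, v, e, n, n, e)
  "torso" → 5 new (t, o, r, s, o)
  "depa" → prefix "de" already present; 2 new (p, a)
  "tarolin" → prefix "t" already present; 6 new (a, r, o, l, i, n)
  "mormi" → 5 new (m, o, r, m, i)
  "delin" → prefix "de" already present; 3 new (l, i, n)
  "degalro" → prefix "de" already present; 5 new (g, a, l, r, o)
  "delu" → prefix "del" already present; 1 new (u)
  "dero" → prefix "der" already present; 1 new (o)
  "fensarven" → 9 new (f, e, n, s, a, r, v, e, n)
  "desarta" → prefix "de" already present; 5 new (s, a, r, t, a)
  "viluro" → 6 new (v, i, l, u, r, o)
  "dekador" → prefix "de" already present; 5 new (k, a, d, o, r)
  "debel" → prefix "de" already present; 3 new (b, e, l)
  "detorsarpa" → prefix "de" already present; 8 new (t, o, r, s, a, r, p, a)
Total nodes = 11 + 2 + 2 + 8 + 5 + 2 + 6 + 5 + 3 + 5 + 1 + 1 + 9 + 5 + 6 + 5 + 3 + 8 = 87

87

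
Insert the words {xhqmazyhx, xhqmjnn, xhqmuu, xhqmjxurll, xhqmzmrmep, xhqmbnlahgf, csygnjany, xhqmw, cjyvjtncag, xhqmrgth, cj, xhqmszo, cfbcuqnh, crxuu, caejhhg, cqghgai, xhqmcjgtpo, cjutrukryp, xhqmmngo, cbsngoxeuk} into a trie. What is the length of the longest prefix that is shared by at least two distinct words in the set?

Look for the deepest trie node that still has at least two words in its subtree.
e.g. "xhqmjnn" and "xhqmjxurll" share the prefix "xhqmj" of length 5; no pair shares a longer one.
Longest shared-prefix length: 5

5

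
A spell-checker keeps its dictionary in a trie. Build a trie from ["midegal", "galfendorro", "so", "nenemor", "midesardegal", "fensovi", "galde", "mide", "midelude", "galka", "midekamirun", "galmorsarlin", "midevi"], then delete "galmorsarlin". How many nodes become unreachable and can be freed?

A node on "galmorsarlin"'s path can go only if nothing else ends at it or branches off below it.
The suffix "morsarlin" (9 nodes) is used only by "galmorsarlin"; the node for "gal" still has the child "f", so pruning stops there.
Nodes removed: 9

9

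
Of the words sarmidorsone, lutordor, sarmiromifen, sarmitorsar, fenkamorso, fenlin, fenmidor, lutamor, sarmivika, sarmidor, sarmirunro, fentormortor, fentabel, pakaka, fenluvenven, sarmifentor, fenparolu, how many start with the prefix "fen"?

7

Walk to "fen"; the words in its subtree are exactly those with that prefix.
Matches: "fenkamorso", "fenlin", "fenluvenven", "fenmidor", "fenparolu", "fentabel", "fentormortor"
Count: 7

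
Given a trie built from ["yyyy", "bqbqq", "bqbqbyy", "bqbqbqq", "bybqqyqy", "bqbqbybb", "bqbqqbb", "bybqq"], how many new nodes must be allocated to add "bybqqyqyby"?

2

Walking "bybqqyqyby" from the root, the first 8 characters ("bybqqyqy") follow existing edges; "b" is the first miss.
New nodes needed: |"bybqqyqyby"| − 8 = 10 − 8 = 2.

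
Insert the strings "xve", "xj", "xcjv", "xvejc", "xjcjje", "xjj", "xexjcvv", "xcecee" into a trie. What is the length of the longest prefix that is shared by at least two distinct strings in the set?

Look for the deepest trie node that still has at least two words in its subtree.
e.g. "xve" and "xvejc" share the prefix "xve" of length 3; no pair shares a longer one.
Longest shared-prefix length: 3

3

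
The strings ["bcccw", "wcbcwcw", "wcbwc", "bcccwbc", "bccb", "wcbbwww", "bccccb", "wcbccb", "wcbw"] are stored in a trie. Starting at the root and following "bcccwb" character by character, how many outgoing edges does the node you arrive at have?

Follow the path "bcccwb" to its node, then look at its outgoing edges.
Distinct next characters after "bcccwb": c.
That node has 1 child edge.

1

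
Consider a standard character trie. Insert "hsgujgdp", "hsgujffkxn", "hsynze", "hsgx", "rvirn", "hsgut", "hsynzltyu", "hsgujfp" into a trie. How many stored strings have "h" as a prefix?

7

Filter for entries beginning with "h":
Words under "h": hsgujffkxn, hsgujfp, hsgujgdp, hsgut, hsgx, hsynze, hsynzltyu
Count: 7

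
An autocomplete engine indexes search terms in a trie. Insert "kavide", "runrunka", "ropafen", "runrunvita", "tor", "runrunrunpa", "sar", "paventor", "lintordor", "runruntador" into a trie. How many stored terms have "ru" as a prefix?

4

Traverse to the node for "ru", then collect every word in that subtree.
Matches: "runrunka", "runrunrunpa", "runruntador", "runrunvita"
Count: 4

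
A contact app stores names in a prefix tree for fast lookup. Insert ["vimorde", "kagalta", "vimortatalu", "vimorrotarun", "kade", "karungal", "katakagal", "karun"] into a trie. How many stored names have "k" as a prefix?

Walk to "k"; the words in its subtree are exactly those with that prefix.
Matches: "kade", "kagalta", "karun", "karungal", "katakagal"
Count: 5

5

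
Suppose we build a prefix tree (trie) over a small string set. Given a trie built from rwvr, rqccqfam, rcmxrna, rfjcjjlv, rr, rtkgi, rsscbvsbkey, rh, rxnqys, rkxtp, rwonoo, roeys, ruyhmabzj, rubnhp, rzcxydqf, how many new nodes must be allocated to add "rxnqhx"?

2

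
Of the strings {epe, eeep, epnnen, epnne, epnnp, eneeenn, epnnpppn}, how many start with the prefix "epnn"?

4

Traverse to the node for "epnn", then collect every word in that subtree.
Matches: "epnne", "epnnen", "epnnp", "epnnpppn"
Count: 4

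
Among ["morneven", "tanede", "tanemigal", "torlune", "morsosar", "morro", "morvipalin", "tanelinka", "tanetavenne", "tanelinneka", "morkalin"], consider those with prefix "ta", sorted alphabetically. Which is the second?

tanelinka

DFS of the "ta" subtree visits, in order: "tanede", "tanelinka", "tanelinneka", "tanemigal", "tanetavenne"
The 2nd is tanelinka.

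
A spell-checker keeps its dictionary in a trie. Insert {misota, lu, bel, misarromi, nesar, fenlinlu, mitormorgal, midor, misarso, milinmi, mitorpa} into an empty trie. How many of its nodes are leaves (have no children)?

11

Leaves are exactly the stored words that no other stored word extends.
Those words: "bel", "fenlinlu", "lu", "midor", "milinmi", "misarromi", "misarso", "misota", "mitormorgal", "mitorpa", "nesar"
Leaf count: 11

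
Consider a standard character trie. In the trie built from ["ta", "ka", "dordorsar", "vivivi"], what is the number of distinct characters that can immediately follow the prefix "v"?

The children of the "v" node are the distinct next characters among strings starting with "v".
Characters that immediately follow "v" among the stored strings: {i}.
That node has 1 child edge.

1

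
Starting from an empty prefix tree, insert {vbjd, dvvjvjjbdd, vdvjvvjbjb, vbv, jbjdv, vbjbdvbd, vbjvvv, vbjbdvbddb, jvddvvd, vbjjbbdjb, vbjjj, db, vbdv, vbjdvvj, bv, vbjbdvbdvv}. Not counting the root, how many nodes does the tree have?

62

Insert word by word; a character creates a node only if that edge doesn't already exist:
  "vbjd" → 4 new (v, b, j, d)
  "dvvjvjjbdd" → 10 new (d, v, v, j, v, j, j, b, d, d)
  "vdvjvvjbjb" → prefix "v" already present; 9 new (d, v, j, v, v, j, b, j, b)
  "vbv" → prefix "vb" already present; 1 new (v)
  "jbjdv" → 5 new (j, b, j, d, v)
  "vbjbdvbd" → prefix "vbj" already present; 5 new (b, d, v, b, d)
  "vbjvvv" → prefix "vbj" already present; 3 new (v, v, v)
  "vbjbdvbddb" → prefix "vbjbdvbd" already present; 2 new (d, b)
  "jvddvvd" → prefix "j" already present; 6 new (v, d, d, v, v, d)
  "vbjjbbdjb" → prefix "vbj" already present; 6 new (j, b, b, d, j, b)
  "vbjjj" → prefix "vbjj" already present; 1 new (j)
  "db" → prefix "d" already present; 1 new (b)
  "vbdv" → prefix "vb" already present; 2 new (d, v)
  "vbjdvvj" → prefix "vbjd" already present; 3 new (v, v, j)
  "bv" → 2 new (b, v)
  "vbjbdvbdvv" → prefix "vbjbdvbd" already present; 2 new (v, v)
Total nodes = 4 + 10 + 9 + 1 + 5 + 5 + 3 + 2 + 6 + 6 + 1 + 1 + 2 + 3 + 2 + 2 = 62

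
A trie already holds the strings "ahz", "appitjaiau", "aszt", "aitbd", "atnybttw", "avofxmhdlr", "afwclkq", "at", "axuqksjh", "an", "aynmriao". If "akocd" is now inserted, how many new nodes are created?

4

Walking "akocd" from the root, the first 1 characters ("a") follow existing edges; "k" is the first miss.
So 5 − 1 = 4 new nodes.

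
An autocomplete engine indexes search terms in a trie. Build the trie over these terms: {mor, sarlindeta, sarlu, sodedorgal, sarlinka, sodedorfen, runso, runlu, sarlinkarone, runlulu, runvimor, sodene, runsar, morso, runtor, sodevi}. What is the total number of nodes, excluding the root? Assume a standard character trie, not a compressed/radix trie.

57

Trace insertions, counting only characters that open a new branch:
  "mor" → 3 new (m, o, r)
  "sarlindeta" → 10 new (s, a, r, l, i, n, d, e, t, a)
  "sarlu" → prefix "sarl" already present; 1 new (u)
  "sodedorgal" → prefix "s" already present; 9 new (o, d, e, d, o, r, g, a, l)
  "sarlinka" → prefix "sarlin" already present; 2 new (k, a)
  "sodedorfen" → prefix "sodedor" already present; 3 new (f, e, n)
  "runso" → 5 new (r, u, n, s, o)
  "runlu" → prefix "run" already present; 2 new (l, u)
  "sarlinkarone" → prefix "sarlinka" already present; 4 new (r, o, n, e)
  "runlulu" → prefix "runlu" already present; 2 new (l, u)
  "runvimor" → prefix "run" already present; 5 new (v, i, m, o, r)
  "sodene" → prefix "sode" already present; 2 new (n, e)
  "runsar" → prefix "runs" already present; 2 new (a, r)
  "morso" → prefix "mor" already present; 2 new (s, o)
  "runtor" → prefix "run" already present; 3 new (t, o, r)
  "sodevi" → prefix "sode" already present; 2 new (v, i)
Total nodes = 3 + 10 + 1 + 9 + 2 + 3 + 5 + 2 + 4 + 2 + 5 + 2 + 2 + 2 + 3 + 2 = 57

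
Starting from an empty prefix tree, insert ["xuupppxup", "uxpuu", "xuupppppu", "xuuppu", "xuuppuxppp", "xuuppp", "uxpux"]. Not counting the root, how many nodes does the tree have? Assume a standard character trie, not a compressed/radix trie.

23

Trace insertions, counting only characters that open a new branch:
  "xuupppxup" → 9 new (x, u, u, p, p, p, x, u, p)
  "uxpuu" → 5 new (u, x, p, u, u)
  "xuupppppu" → prefix "xuuppp" already present; 3 new (p, p, u)
  "xuuppu" → prefix "xuupp" already present; 1 new (u)
  "xuuppuxppp" → prefix "xuuppu" already present; 4 new (x, p, p, p)
  "xuuppp" → prefix "xuuppp" already present; 0 new (none)
  "uxpux" → prefix "uxpu" already present; 1 new (x)
Total nodes = 9 + 5 + 3 + 1 + 4 + 0 + 1 = 23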